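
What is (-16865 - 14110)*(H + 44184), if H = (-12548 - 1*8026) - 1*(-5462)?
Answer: -900505200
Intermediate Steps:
H = -15112 (H = (-12548 - 8026) + 5462 = -20574 + 5462 = -15112)
(-16865 - 14110)*(H + 44184) = (-16865 - 14110)*(-15112 + 44184) = -30975*29072 = -900505200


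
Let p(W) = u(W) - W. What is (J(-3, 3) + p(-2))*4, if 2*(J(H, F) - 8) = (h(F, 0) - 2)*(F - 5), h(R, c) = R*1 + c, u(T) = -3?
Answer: 24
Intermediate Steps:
h(R, c) = R + c
p(W) = -3 - W
J(H, F) = 8 + (-5 + F)*(-2 + F)/2 (J(H, F) = 8 + (((F + 0) - 2)*(F - 5))/2 = 8 + ((F - 2)*(-5 + F))/2 = 8 + ((-2 + F)*(-5 + F))/2 = 8 + ((-5 + F)*(-2 + F))/2 = 8 + (-5 + F)*(-2 + F)/2)
(J(-3, 3) + p(-2))*4 = ((13 + (½)*3² - 7/2*3) + (-3 - 1*(-2)))*4 = ((13 + (½)*9 - 21/2) + (-3 + 2))*4 = ((13 + 9/2 - 21/2) - 1)*4 = (7 - 1)*4 = 6*4 = 24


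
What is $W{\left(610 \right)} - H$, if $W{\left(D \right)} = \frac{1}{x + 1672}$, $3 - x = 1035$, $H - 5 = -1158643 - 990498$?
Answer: $\frac{1375447041}{640} \approx 2.1491 \cdot 10^{6}$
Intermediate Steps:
$H = -2149136$ ($H = 5 - 2149141 = -2149136$)
$x = -1032$ ($x = 3 - 1035 = -1032$)
$W{\left(D \right)} = \frac{1}{640}$ ($W{\left(D \right)} = \frac{1}{-1032 + 1672} = \frac{1}{640}$)
$W{\left(610 \right)} - H = \frac{1}{640} - -2149136 = \frac{1}{640} + 2149136 = \frac{1375447041}{640}$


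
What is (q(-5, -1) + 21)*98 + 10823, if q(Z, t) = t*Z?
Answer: 13371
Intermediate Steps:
q(Z, t) = Z*t
(q(-5, -1) + 21)*98 + 10823 = (-5*(-1) + 21)*98 + 10823 = (5 + 21)*98 + 10823 = 26*98 + 10823 = 2548 + 10823 = 13371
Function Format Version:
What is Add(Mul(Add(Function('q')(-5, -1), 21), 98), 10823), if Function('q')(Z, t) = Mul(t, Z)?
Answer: 13371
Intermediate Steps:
Function('q')(Z, t) = Mul(Z, t)
Add(Mul(Add(Function('q')(-5, -1), 21), 98), 10823) = Add(Mul(Add(Mul(-5, -1), 21), 98), 10823) = Add(Mul(Add(5, 21), 98), 10823) = Add(Mul(26, 98), 10823) = Add(2548, 10823) = 13371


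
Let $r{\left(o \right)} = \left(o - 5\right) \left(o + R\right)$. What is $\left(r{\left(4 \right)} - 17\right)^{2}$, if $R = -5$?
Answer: $256$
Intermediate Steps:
$r{\left(o \right)} = \left(-5 + o\right)^{2}$ ($r{\left(o \right)} = \left(o - 5\right) \left(o - 5\right) = \left(-5 + o\right) \left(-5 + o\right) = \left(-5 + o\right)^{2}$)
$\left(r{\left(4 \right)} - 17\right)^{2} = \left(\left(25 + 4^{2} - 40\right) - 17\right)^{2} = \left(\left(25 + 16 - 40\right) - 17\right)^{2} = \left(1 - 17\right)^{2} = \left(-16\right)^{2} = 256$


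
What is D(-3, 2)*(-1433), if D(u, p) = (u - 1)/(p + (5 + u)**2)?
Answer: 2866/3 ≈ 955.33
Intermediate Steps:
D(u, p) = (-1 + u)/(p + (5 + u)**2)
D(-3, 2)*(-1433) = ((-1 - 3)/(2 + (5 - 3)**2))*(-1433) = (-4/(2 + 2**2))*(-1433) = (-4/(2 + 4))*(-1433) = (-4/6)*(-1433) = ((1/6)*(-4))*(-1433) = -2/3*(-1433) = 2866/3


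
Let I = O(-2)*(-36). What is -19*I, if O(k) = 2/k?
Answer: -684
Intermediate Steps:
I = 36 (I = (2/(-2))*(-36) = (2*(-1/2))*(-36) = -1*(-36) = 36)
-19*I = -19*36 = -684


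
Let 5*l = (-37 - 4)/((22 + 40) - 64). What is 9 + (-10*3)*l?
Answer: -114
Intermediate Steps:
l = 41/10 (l = ((-37 - 4)/((22 + 40) - 64))/5 = (-41/(62 - 64))/5 = (-41/(-2))/5 = (-41*(-½))/5 = (⅕)*(41/2) = 41/10 ≈ 4.1000)
9 + (-10*3)*l = 9 - 10*3*(41/10) = 9 - 30*41/10 = 9 - 123 = -114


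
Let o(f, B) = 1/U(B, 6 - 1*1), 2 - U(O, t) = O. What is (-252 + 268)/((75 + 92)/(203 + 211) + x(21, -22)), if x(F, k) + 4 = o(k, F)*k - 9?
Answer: -125856/89977 ≈ -1.3988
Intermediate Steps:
U(O, t) = 2 - O
o(f, B) = 1/(2 - B)
x(F, k) = -13 - k/(-2 + F) (x(F, k) = -4 + ((-1/(-2 + F))*k - 9) = -4 + (-k/(-2 + F) - 9) = -4 + (-9 - k/(-2 + F)) = -13 - k/(-2 + F))
(-252 + 268)/((75 + 92)/(203 + 211) + x(21, -22)) = (-252 + 268)/((75 + 92)/(203 + 211) + (26 - 1*(-22) - 13*21)/(-2 + 21)) = 16/(167/414 + (26 + 22 - 273)/19) = 16/(167*(1/414) + (1/19)*(-225)) = 16/(167/414 - 225/19) = 16/(-89977/7866) = 16*(-7866/89977) = -125856/89977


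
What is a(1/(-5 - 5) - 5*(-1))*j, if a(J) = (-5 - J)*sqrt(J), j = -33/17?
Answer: 22869*sqrt(10)/1700 ≈ 42.540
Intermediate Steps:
j = -33/17 (j = -33*1/17 = -33/17 ≈ -1.9412)
a(J) = sqrt(J)*(-5 - J)
a(1/(-5 - 5) - 5*(-1))*j = (sqrt(1/(-5 - 5) - 5*(-1))*(-5 - (1/(-5 - 5) - 5*(-1))))*(-33/17) = (sqrt(1/(-10) + 5)*(-5 - (1/(-10) + 5)))*(-33/17) = (sqrt(-1/10 + 5)*(-5 - (-1/10 + 5)))*(-33/17) = (sqrt(49/10)*(-5 - 1*49/10))*(-33/17) = ((7*sqrt(10)/10)*(-5 - 49/10))*(-33/17) = ((7*sqrt(10)/10)*(-99/10))*(-33/17) = -693*sqrt(10)/100*(-33/17) = 22869*sqrt(10)/1700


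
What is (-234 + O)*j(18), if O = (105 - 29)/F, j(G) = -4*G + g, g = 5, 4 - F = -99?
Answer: 1609742/103 ≈ 15629.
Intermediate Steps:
F = 103 (F = 4 - 1*(-99) = 4 + 99 = 103)
j(G) = 5 - 4*G (j(G) = -4*G + 5 = 5 - 4*G)
O = 76/103 (O = (105 - 29)/103 = 76*(1/103) = 76/103 ≈ 0.73786)
(-234 + O)*j(18) = (-234 + 76/103)*(5 - 4*18) = -24026*(5 - 72)/103 = -24026/103*(-67) = 1609742/103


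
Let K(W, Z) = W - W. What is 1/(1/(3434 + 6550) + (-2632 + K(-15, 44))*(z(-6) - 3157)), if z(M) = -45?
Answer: 9984/84141797377 ≈ 1.1866e-7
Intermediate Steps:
K(W, Z) = 0
1/(1/(3434 + 6550) + (-2632 + K(-15, 44))*(z(-6) - 3157)) = 1/(1/(3434 + 6550) + (-2632 + 0)*(-45 - 3157)) = 1/(1/9984 - 2632*(-3202)) = 1/(1/9984 + 8427664) = 1/(84141797377/9984) = 9984/84141797377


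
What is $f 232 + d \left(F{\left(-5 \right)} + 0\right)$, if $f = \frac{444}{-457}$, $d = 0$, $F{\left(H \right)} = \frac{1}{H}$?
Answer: $- \frac{103008}{457} \approx -225.4$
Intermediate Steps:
$f = - \frac{444}{457}$ ($f = 444 \left(- \frac{1}{457}\right) = - \frac{444}{457} \approx -0.97155$)
$f 232 + d \left(F{\left(-5 \right)} + 0\right) = \left(- \frac{444}{457}\right) 232 + 0 \left(\frac{1}{-5} + 0\right) = - \frac{103008}{457} + 0 \left(- \frac{1}{5} + 0\right) = - \frac{103008}{457} + 0 \left(- \frac{1}{5}\right) = - \frac{103008}{457} + 0 = - \frac{103008}{457}$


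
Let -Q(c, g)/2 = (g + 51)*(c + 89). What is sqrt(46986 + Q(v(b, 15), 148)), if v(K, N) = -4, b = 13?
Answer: 2*sqrt(3289) ≈ 114.70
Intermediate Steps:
Q(c, g) = -2*(51 + g)*(89 + c) (Q(c, g) = -2*(g + 51)*(c + 89) = -2*(51 + g)*(89 + c))
sqrt(46986 + Q(v(b, 15), 148)) = sqrt(46986 + (-9078 - 178*148 - 102*(-4) - 2*(-4)*148)) = sqrt(46986 + (-9078 - 26344 + 408 + 1184)) = sqrt(46986 - 33830) = sqrt(13156) = 2*sqrt(3289)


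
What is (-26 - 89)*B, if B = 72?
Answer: -8280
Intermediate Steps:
(-26 - 89)*B = (-26 - 89)*72 = -115*72 = -8280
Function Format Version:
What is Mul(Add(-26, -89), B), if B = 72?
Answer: -8280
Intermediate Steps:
Mul(Add(-26, -89), B) = Mul(Add(-26, -89), 72) = Mul(-115, 72) = -8280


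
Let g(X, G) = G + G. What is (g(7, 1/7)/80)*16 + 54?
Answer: 1892/35 ≈ 54.057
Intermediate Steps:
g(X, G) = 2*G
(g(7, 1/7)/80)*16 + 54 = ((2/7)/80)*16 + 54 = ((2*(1/7))*(1/80))*16 + 54 = ((2/7)*(1/80))*16 + 54 = (1/280)*16 + 54 = 2/35 + 54 = 1892/35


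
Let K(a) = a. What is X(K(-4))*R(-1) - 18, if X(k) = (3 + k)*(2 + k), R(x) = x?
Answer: -20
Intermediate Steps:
X(k) = (2 + k)*(3 + k)
X(K(-4))*R(-1) - 18 = (6 + (-4)² + 5*(-4))*(-1) - 18 = (6 + 16 - 20)*(-1) - 18 = 2*(-1) - 18 = -2 - 18 = -20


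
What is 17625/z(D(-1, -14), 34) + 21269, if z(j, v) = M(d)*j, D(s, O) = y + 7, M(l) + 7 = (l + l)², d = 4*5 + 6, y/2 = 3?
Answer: 248576678/11687 ≈ 21270.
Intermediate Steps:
y = 6 (y = 2*3 = 6)
d = 26 (d = 20 + 6 = 26)
M(l) = -7 + 4*l² (M(l) = -7 + (l + l)² = -7 + (2*l)² = -7 + 4*l²)
D(s, O) = 13 (D(s, O) = 6 + 7 = 13)
z(j, v) = 2697*j (z(j, v) = (-7 + 4*26²)*j = (-7 + 4*676)*j = (-7 + 2704)*j = 2697*j)
17625/z(D(-1, -14), 34) + 21269 = 17625/((2697*13)) + 21269 = 17625/35061 + 21269 = 17625*(1/35061) + 21269 = 5875/11687 + 21269 = 248576678/11687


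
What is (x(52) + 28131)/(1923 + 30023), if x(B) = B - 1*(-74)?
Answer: 28257/31946 ≈ 0.88452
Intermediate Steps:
x(B) = 74 + B (x(B) = B + 74 = 74 + B)
(x(52) + 28131)/(1923 + 30023) = ((74 + 52) + 28131)/(1923 + 30023) = (126 + 28131)/31946 = 28257*(1/31946) = 28257/31946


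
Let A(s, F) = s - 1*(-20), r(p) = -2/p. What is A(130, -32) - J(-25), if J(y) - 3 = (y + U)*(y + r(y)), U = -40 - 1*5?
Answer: -7987/5 ≈ -1597.4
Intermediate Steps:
U = -45 (U = -40 - 5 = -45)
A(s, F) = 20 + s (A(s, F) = s + 20 = 20 + s)
J(y) = 3 + (-45 + y)*(y - 2/y) (J(y) = 3 + (y - 45)*(y - 2/y) = 3 + (-45 + y)*(y - 2/y))
A(130, -32) - J(-25) = (20 + 130) - (1 + (-25)² - 45*(-25) + 90/(-25)) = 150 - (1 + 625 + 1125 + 90*(-1/25)) = 150 - (1 + 625 + 1125 - 18/5) = 150 - 1*8737/5 = 150 - 8737/5 = -7987/5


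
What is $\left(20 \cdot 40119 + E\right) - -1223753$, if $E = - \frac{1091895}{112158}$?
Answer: $\frac{75748644373}{37386} \approx 2.0261 \cdot 10^{6}$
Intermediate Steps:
$E = - \frac{363965}{37386}$ ($E = \left(-1091895\right) \frac{1}{112158} = - \frac{363965}{37386} \approx -9.7353$)
$\left(20 \cdot 40119 + E\right) - -1223753 = \left(20 \cdot 40119 - \frac{363965}{37386}\right) - -1223753 = \left(802380 - \frac{363965}{37386}\right) + 1223753 = \frac{29997414715}{37386} + 1223753 = \frac{75748644373}{37386}$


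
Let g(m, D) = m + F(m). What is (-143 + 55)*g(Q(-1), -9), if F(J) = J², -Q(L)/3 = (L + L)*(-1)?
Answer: -2640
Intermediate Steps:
Q(L) = 6*L (Q(L) = -3*(L + L)*(-1) = -3*2*L*(-1) = -(-6)*L = 6*L)
g(m, D) = m + m²
(-143 + 55)*g(Q(-1), -9) = (-143 + 55)*((6*(-1))*(1 + 6*(-1))) = -(-528)*(1 - 6) = -(-528)*(-5) = -88*30 = -2640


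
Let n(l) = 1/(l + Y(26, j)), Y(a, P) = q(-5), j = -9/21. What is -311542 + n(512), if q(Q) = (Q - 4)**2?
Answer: -184744405/593 ≈ -3.1154e+5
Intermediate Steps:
q(Q) = (-4 + Q)**2
j = -3/7 (j = -9*1/21 = -3/7 ≈ -0.42857)
Y(a, P) = 81 (Y(a, P) = (-4 - 5)**2 = (-9)**2 = 81)
n(l) = 1/(81 + l) (n(l) = 1/(l + 81) = 1/(81 + l))
-311542 + n(512) = -311542 + 1/(81 + 512) = -311542 + 1/593 = -184744405/593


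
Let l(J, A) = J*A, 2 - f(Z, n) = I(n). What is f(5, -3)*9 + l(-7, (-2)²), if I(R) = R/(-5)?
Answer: -77/5 ≈ -15.400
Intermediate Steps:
I(R) = -R/5 (I(R) = R*(-⅕) = -R/5)
f(Z, n) = 2 + n/5 (f(Z, n) = 2 - (-1)*n/5 = 2 + n/5)
l(J, A) = A*J
f(5, -3)*9 + l(-7, (-2)²) = (2 + (⅕)*(-3))*9 + (-2)²*(-7) = (2 - ⅗)*9 + 4*(-7) = (7/5)*9 - 28 = 63/5 - 28 = -77/5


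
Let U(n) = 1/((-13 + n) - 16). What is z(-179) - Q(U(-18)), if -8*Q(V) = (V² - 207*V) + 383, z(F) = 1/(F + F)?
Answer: 153175247/3163288 ≈ 48.423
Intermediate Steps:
z(F) = 1/(2*F)
U(n) = 1/(-29 + n)
Q(V) = -383/8 - V²/8 + 207*V/8 (Q(V) = -((V² - 207*V) + 383)/8 = -(383 + V² - 207*V)/8 = -383/8 - V²/8 + 207*V/8)
z(-179) - Q(U(-18)) = (½)/(-179) - (-383/8 - 1/(8*(-29 - 18)²) + 207/(8*(-29 - 18))) = (½)*(-1/179) - (-383/8 - (1/(-47))²/8 + (207/8)/(-47)) = -1/358 - (-383/8 - (-1/47)²/8 + (207/8)*(-1/47)) = -1/358 - (-383/8 - ⅛*1/2209 - 207/376) = -1/358 - (-383/8 - 1/17672 - 207/376) = -1/358 - 1*(-855777/17672) = -1/358 + 855777/17672 = 153175247/3163288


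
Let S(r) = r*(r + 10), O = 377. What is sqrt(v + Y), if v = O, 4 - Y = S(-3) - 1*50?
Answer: 2*sqrt(113) ≈ 21.260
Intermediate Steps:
S(r) = r*(10 + r)
Y = 75 (Y = 4 - (-3*(10 - 3) - 1*50) = 4 - (-3*7 - 50) = 4 - (-21 - 50) = 4 - 1*(-71) = 4 + 71 = 75)
v = 377
sqrt(v + Y) = sqrt(377 + 75) = sqrt(452) = 2*sqrt(113)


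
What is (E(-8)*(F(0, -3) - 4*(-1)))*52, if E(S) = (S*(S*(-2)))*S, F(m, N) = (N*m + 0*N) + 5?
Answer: 479232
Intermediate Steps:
F(m, N) = 5 + N*m (F(m, N) = (N*m + 0) + 5 = N*m + 5 = 5 + N*m)
E(S) = -2*S**3 (E(S) = (S*(-2*S))*S = (-2*S**2)*S = -2*S**3)
(E(-8)*(F(0, -3) - 4*(-1)))*52 = ((-2*(-8)**3)*((5 - 3*0) - 4*(-1)))*52 = ((-2*(-512))*((5 + 0) + 4))*52 = (1024*(5 + 4))*52 = (1024*9)*52 = 9216*52 = 479232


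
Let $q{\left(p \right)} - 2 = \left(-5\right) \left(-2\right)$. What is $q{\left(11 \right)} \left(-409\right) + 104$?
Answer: $-4804$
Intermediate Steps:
$q{\left(p \right)} = 12$ ($q{\left(p \right)} = 2 - -10 = 2 + 10 = 12$)
$q{\left(11 \right)} \left(-409\right) + 104 = 12 \left(-409\right) + 104 = -4908 + 104 = -4804$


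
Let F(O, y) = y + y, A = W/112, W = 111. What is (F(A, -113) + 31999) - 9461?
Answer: 22312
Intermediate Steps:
A = 111/112 ≈ 0.99107
F(O, y) = 2*y
(F(A, -113) + 31999) - 9461 = (2*(-113) + 31999) - 9461 = (-226 + 31999) - 9461 = 31773 - 9461 = 22312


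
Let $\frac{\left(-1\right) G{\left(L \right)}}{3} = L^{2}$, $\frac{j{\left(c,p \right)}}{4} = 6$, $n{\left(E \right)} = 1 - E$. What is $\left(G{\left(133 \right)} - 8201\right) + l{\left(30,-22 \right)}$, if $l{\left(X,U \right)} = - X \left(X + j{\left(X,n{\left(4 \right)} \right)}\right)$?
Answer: $-62888$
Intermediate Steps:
$j{\left(c,p \right)} = 24$ ($j{\left(c,p \right)} = 4 \cdot 6 = 24$)
$G{\left(L \right)} = - 3 L^{2}$
$l{\left(X,U \right)} = - X \left(24 + X\right)$ ($l{\left(X,U \right)} = - X \left(X + 24\right) = - X \left(24 + X\right)$)
$\left(G{\left(133 \right)} - 8201\right) + l{\left(30,-22 \right)} = \left(- 3 \cdot 133^{2} - 8201\right) - 30 \left(24 + 30\right) = \left(\left(-3\right) 17689 - 8201\right) - 30 \cdot 54 = \left(-53067 - 8201\right) - 1620 = -61268 - 1620 = -62888$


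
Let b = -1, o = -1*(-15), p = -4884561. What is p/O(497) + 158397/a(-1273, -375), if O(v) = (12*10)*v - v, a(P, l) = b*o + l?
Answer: -3757684187/7688590 ≈ -488.74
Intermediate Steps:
o = 15
a(P, l) = -15 + l (a(P, l) = -1*15 + l = -15 + l)
O(v) = 119*v (O(v) = 120*v - v = 119*v)
p/O(497) + 158397/a(-1273, -375) = -4884561/(119*497) + 158397/(-15 - 375) = -4884561/59143 + 158397/(-390) = -4884561*1/59143 + 158397*(-1/390) = -4884561/59143 - 52799/130 = -3757684187/7688590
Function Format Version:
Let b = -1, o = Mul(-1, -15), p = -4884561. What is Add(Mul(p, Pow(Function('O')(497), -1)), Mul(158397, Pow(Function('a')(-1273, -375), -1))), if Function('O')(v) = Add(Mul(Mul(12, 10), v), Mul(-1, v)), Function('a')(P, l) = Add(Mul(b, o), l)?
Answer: Rational(-3757684187, 7688590) ≈ -488.74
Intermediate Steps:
o = 15
Function('a')(P, l) = Add(-15, l) (Function('a')(P, l) = Add(Mul(-1, 15), l) = Add(-15, l))
Function('O')(v) = Mul(119, v) (Function('O')(v) = Add(Mul(120, v), Mul(-1, v)) = Mul(119, v))
Add(Mul(p, Pow(Function('O')(497), -1)), Mul(158397, Pow(Function('a')(-1273, -375), -1))) = Add(Mul(-4884561, Pow(Mul(119, 497), -1)), Mul(158397, Pow(Add(-15, -375), -1))) = Add(Mul(-4884561, Pow(59143, -1)), Mul(158397, Pow(-390, -1))) = Add(Mul(-4884561, Rational(1, 59143)), Mul(158397, Rational(-1, 390))) = Add(Rational(-4884561, 59143), Rational(-52799, 130)) = Rational(-3757684187, 7688590)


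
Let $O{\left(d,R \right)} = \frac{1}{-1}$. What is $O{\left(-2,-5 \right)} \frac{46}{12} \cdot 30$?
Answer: $-115$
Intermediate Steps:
$O{\left(d,R \right)} = -1$
$O{\left(-2,-5 \right)} \frac{46}{12} \cdot 30 = - \frac{46}{12} \cdot 30 = \left(-1\right) \frac{23}{6} \cdot 30 = \left(- \frac{23}{6}\right) 30 = -115$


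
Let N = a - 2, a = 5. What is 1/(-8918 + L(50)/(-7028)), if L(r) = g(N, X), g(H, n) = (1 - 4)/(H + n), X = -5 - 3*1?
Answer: -35140/313378523 ≈ -0.00011213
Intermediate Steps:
X = -8 (X = -5 - 3 = -8)
N = 3 (N = 5 - 2 = 3)
g(H, n) = -3/(H + n)
L(r) = ⅗ (L(r) = -3/(3 - 8) = -3/(-5) = -3*(-⅕) = ⅗)
1/(-8918 + L(50)/(-7028)) = 1/(-8918 + (⅗)/(-7028)) = 1/(-8918 + (⅗)*(-1/7028)) = 1/(-8918 - 3/35140) = 1/(-313378523/35140) = -35140/313378523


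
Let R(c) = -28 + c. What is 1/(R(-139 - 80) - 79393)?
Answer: -1/79640 ≈ -1.2556e-5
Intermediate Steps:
1/(R(-139 - 80) - 79393) = 1/((-28 + (-139 - 80)) - 79393) = 1/((-28 - 219) - 79393) = 1/(-247 - 79393) = 1/(-79640) = -1/79640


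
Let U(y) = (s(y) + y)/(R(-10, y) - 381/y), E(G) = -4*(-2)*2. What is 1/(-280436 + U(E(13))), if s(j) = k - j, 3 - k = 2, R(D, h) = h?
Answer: -125/35054516 ≈ -3.5659e-6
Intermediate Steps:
k = 1 (k = 3 - 1*2 = 3 - 2 = 1)
E(G) = 16 (E(G) = 8*2 = 16)
s(j) = 1 - j
U(y) = 1/(y - 381/y) (U(y) = ((1 - y) + y)/(y - 381/y) = 1/(y - 381/y))
1/(-280436 + U(E(13))) = 1/(-280436 + 16/(-381 + 16²)) = 1/(-280436 + 16/(-381 + 256)) = 1/(-280436 + 16/(-125)) = 1/(-280436 + 16*(-1/125)) = 1/(-280436 - 16/125) = 1/(-35054516/125) = -125/35054516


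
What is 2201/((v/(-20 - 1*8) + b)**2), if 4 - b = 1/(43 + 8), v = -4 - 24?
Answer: 5724801/64516 ≈ 88.735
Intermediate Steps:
v = -28
b = 203/51 (b = 4 - 1/(43 + 8) = 4 - 1/51 = 203/51 ≈ 3.9804)
2201/((v/(-20 - 1*8) + b)**2) = 2201/((-28/(-20 - 1*8) + 203/51)**2) = 2201/((-28/(-20 - 8) + 203/51)**2) = 2201/((-28/(-28) + 203/51)**2) = 2201/((-28*(-1/28) + 203/51)**2) = 2201/((1 + 203/51)**2) = 2201/((254/51)**2) = 2201/(64516/2601) = 2201*(2601/64516) = 5724801/64516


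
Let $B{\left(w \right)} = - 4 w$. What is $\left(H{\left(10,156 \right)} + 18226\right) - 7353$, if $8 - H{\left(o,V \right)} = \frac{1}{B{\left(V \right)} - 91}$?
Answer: $\frac{7779916}{715} \approx 10881.0$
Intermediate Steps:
$H{\left(o,V \right)} = 8 - \frac{1}{-91 - 4 V}$ ($H{\left(o,V \right)} = 8 - \frac{1}{- 4 V - 91} = 8 - \frac{1}{-91 - 4 V}$)
$\left(H{\left(10,156 \right)} + 18226\right) - 7353 = \left(\frac{729 + 32 \cdot 156}{91 + 4 \cdot 156} + 18226\right) - 7353 = \left(\frac{729 + 4992}{91 + 624} + 18226\right) - 7353 = \left(\frac{1}{715} \cdot 5721 + 18226\right) - 7353 = \left(\frac{5721}{715} + 18226\right) - 7353 = \frac{13037311}{715} - 7353 = \frac{7779916}{715}$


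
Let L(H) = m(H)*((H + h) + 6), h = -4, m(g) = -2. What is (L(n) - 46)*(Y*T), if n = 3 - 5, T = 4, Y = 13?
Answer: -2392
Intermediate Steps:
n = -2
L(H) = -4 - 2*H (L(H) = -2*((H - 4) + 6) = -2*((-4 + H) + 6) = -2*(2 + H) = -4 - 2*H)
(L(n) - 46)*(Y*T) = ((-4 - 2*(-2)) - 46)*(13*4) = ((-4 + 4) - 46)*52 = (0 - 46)*52 = -46*52 = -2392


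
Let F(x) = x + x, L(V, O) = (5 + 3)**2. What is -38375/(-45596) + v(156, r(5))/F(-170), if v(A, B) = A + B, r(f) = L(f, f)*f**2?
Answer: -16754769/3875660 ≈ -4.3231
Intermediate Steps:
L(V, O) = 64 (L(V, O) = 8**2 = 64)
F(x) = 2*x
r(f) = 64*f**2
-38375/(-45596) + v(156, r(5))/F(-170) = -38375/(-45596) + (156 + 64*5**2)/((2*(-170))) = -38375*(-1/45596) + (156 + 64*25)/(-340) = 38375/45596 + (156 + 1600)*(-1/340) = 38375/45596 + 1756*(-1/340) = 38375/45596 - 439/85 = -16754769/3875660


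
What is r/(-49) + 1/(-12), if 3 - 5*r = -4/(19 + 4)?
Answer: -6511/67620 ≈ -0.096288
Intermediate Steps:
r = 73/115 (r = 3/5 - (-4)/(5*(19 + 4)) = 3/5 - (-4)/(5*23) = 3/5 - (-4)/115 = 3/5 - 1/5*(-4/23) = 3/5 + 4/115 = 73/115 ≈ 0.63478)
r/(-49) + 1/(-12) = (73/115)/(-49) + 1/(-12) = (73/115)*(-1/49) - 1/12 = -73/5635 - 1/12 = -6511/67620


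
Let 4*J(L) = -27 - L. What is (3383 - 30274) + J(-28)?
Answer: -107563/4 ≈ -26891.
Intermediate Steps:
J(L) = -27/4 - L/4 (J(L) = (-27 - L)/4 = -27/4 - L/4)
(3383 - 30274) + J(-28) = (3383 - 30274) + (-27/4 - 1/4*(-28)) = -26891 + (-27/4 + 7) = -26891 + 1/4 = -107563/4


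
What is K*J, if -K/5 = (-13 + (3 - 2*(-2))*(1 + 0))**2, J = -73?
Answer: 13140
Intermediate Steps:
K = -180 (K = -5*(-13 + (3 - 2*(-2))*(1 + 0))**2 = -5*(-13 + (3 + 4)*1)**2 = -5*(-13 + 7*1)**2 = -5*(-13 + 7)**2 = -5*(-6)**2 = -5*36 = -180)
K*J = -180*(-73) = 13140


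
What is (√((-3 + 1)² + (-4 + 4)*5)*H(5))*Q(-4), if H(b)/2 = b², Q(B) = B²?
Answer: 1600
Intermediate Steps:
H(b) = 2*b²
(√((-3 + 1)² + (-4 + 4)*5)*H(5))*Q(-4) = (√((-3 + 1)² + (-4 + 4)*5)*(2*5²))*(-4)² = (√((-2)² + 0*5)*(2*25))*16 = (√(4 + 0)*50)*16 = (√4*50)*16 = (2*50)*16 = 100*16 = 1600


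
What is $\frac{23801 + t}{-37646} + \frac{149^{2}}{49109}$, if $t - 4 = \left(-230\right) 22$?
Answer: $- \frac{84769359}{1848757414} \approx -0.045852$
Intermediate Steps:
$t = -5056$ ($t = 4 - 5060 = -5056$)
$\frac{23801 + t}{-37646} + \frac{149^{2}}{49109} = \frac{23801 - 5056}{-37646} + \frac{149^{2}}{49109} = 18745 \left(- \frac{1}{37646}\right) + 22201 \cdot \frac{1}{49109} = - \frac{18745}{37646} + \frac{22201}{49109} = - \frac{84769359}{1848757414}$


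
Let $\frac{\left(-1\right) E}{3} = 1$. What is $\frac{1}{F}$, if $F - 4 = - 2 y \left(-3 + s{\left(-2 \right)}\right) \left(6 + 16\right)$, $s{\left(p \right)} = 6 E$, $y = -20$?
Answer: $- \frac{1}{18476} \approx -5.4124 \cdot 10^{-5}$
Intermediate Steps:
$E = -3$ ($E = \left(-3\right) 1 = -3$)
$s{\left(p \right)} = -18$ ($s{\left(p \right)} = 6 \left(-3\right) = -18$)
$F = -18476$ ($F = 4 + \left(-2\right) \left(-20\right) \left(-3 - 18\right) \left(6 + 16\right) = 4 + 40 \left(\left(-21\right) 22\right) = 4 + 40 \left(-462\right) = 4 - 18480 = -18476$)
$\frac{1}{F} = \frac{1}{-18476} = - \frac{1}{18476}$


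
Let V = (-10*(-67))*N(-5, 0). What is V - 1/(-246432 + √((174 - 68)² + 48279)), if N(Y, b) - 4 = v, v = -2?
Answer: 81376419532492/60728671109 + √59515/60728671109 ≈ 1340.0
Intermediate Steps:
N(Y, b) = 2 (N(Y, b) = 4 - 2 = 2)
V = 1340 (V = -10*(-67)*2 = 670*2 = 1340)
V - 1/(-246432 + √((174 - 68)² + 48279)) = 1340 - 1/(-246432 + √((174 - 68)² + 48279)) = 1340 - 1/(-246432 + √(106² + 48279)) = 1340 - 1/(-246432 + √(11236 + 48279)) = 1340 - 1/(-246432 + √59515)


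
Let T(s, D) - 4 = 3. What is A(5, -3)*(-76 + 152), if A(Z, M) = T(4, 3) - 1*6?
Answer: 76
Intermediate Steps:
T(s, D) = 7 (T(s, D) = 4 + 3 = 7)
A(Z, M) = 1 (A(Z, M) = 7 - 1*6 = 7 - 6 = 1)
A(5, -3)*(-76 + 152) = 1*(-76 + 152) = 1*76 = 76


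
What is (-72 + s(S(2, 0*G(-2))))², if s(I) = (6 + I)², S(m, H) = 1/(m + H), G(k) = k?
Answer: 14161/16 ≈ 885.06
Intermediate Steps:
S(m, H) = 1/(H + m)
(-72 + s(S(2, 0*G(-2))))² = (-72 + (6 + 1/(0*(-2) + 2))²)² = (-72 + (6 + 1/(0 + 2))²)² = (-72 + (6 + 1/2)²)² = (-72 + (6 + ½)²)² = (-72 + (13/2)²)² = (-72 + 169/4)² = (-119/4)² = 14161/16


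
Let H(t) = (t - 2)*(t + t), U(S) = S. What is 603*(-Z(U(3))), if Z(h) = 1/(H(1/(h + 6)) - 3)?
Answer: 48843/277 ≈ 176.33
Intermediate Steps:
H(t) = 2*t*(-2 + t) (H(t) = (-2 + t)*(2*t) = 2*t*(-2 + t))
Z(h) = 1/(-3 + 2*(-2 + 1/(6 + h))/(6 + h)) (Z(h) = 1/(2*(-2 + 1/(h + 6))/(h + 6) - 3) = 1/(2*(-2 + 1/(6 + h))/(6 + h) - 3) = 1/(-3 + 2*(-2 + 1/(6 + h))/(6 + h)))
603*(-Z(U(3))) = 603*(-(-1)*(6 + 3)²/(22 + 3*(6 + 3)² + 4*3)) = 603*(-(-1)*9²/(22 + 3*9² + 12)) = 603*(-(-1)*81/(22 + 3*81 + 12)) = 603*(-(-1)*81/(22 + 243 + 12)) = 603*(-(-1)*81/277) = 603*(-1*(-81/277)) = 603*(81/277) = 48843/277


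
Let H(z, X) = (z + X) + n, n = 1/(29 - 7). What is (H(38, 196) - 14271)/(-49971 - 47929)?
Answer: 308813/2153800 ≈ 0.14338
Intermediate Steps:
n = 1/22 ≈ 0.045455
H(z, X) = 1/22 + X + z (H(z, X) = (z + X) + 1/22 = (X + z) + 1/22 = 1/22 + X + z)
(H(38, 196) - 14271)/(-49971 - 47929) = ((1/22 + 196 + 38) - 14271)/(-49971 - 47929) = (5149/22 - 14271)/(-97900) = -308813/22*(-1/97900) = 308813/2153800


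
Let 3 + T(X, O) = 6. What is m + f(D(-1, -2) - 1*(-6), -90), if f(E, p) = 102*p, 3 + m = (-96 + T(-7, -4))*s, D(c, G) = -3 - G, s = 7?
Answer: -9834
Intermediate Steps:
T(X, O) = 3 (T(X, O) = -3 + 6 = 3)
m = -654 (m = -3 + (-96 + 3)*7 = -3 - 93*7 = -3 - 651 = -654)
m + f(D(-1, -2) - 1*(-6), -90) = -654 + 102*(-90) = -654 - 9180 = -9834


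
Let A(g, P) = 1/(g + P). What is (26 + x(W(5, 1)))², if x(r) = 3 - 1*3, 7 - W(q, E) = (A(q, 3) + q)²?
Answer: 676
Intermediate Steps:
A(g, P) = 1/(P + g)
W(q, E) = 7 - (q + 1/(3 + q))² (W(q, E) = 7 - (1/(3 + q) + q)² = 7 - (q + 1/(3 + q))²)
x(r) = 0 (x(r) = 3 - 3 = 0)
(26 + x(W(5, 1)))² = (26 + 0)² = 26² = 676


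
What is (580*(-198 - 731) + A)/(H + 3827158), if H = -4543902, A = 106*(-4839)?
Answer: 525877/358372 ≈ 1.4674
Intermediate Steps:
A = -512934
(580*(-198 - 731) + A)/(H + 3827158) = (580*(-198 - 731) - 512934)/(-4543902 + 3827158) = (580*(-929) - 512934)/(-716744) = (-538820 - 512934)*(-1/716744) = -1051754*(-1/716744) = 525877/358372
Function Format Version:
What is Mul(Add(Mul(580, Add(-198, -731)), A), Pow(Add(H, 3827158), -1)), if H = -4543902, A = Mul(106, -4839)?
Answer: Rational(525877, 358372) ≈ 1.4674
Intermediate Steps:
A = -512934
Mul(Add(Mul(580, Add(-198, -731)), A), Pow(Add(H, 3827158), -1)) = Mul(Add(Mul(580, Add(-198, -731)), -512934), Pow(Add(-4543902, 3827158), -1)) = Mul(Add(Mul(580, -929), -512934), Pow(-716744, -1)) = Mul(Add(-538820, -512934), Rational(-1, 716744)) = Mul(-1051754, Rational(-1, 716744)) = Rational(525877, 358372)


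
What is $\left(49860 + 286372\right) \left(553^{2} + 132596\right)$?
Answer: $147405789960$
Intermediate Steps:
$\left(49860 + 286372\right) \left(553^{2} + 132596\right) = 336232 \left(305809 + 132596\right) = 336232 \cdot 438405 = 147405789960$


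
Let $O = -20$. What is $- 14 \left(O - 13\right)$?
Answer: $462$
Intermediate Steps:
$- 14 \left(O - 13\right) = - 14 \left(-20 - 13\right) = \left(-14\right) \left(-33\right) = 462$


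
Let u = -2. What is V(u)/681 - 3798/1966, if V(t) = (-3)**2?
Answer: -428124/223141 ≈ -1.9186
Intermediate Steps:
V(t) = 9
V(u)/681 - 3798/1966 = 9/681 - 3798/1966 = 9*(1/681) - 3798*1/1966 = 3/227 - 1899/983 = -428124/223141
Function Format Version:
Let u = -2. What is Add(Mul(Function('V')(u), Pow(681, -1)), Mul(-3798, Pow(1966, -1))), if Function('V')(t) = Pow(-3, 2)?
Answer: Rational(-428124, 223141) ≈ -1.9186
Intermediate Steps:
Function('V')(t) = 9
Add(Mul(Function('V')(u), Pow(681, -1)), Mul(-3798, Pow(1966, -1))) = Add(Mul(9, Pow(681, -1)), Mul(-3798, Pow(1966, -1))) = Add(Mul(9, Rational(1, 681)), Mul(-3798, Rational(1, 1966))) = Add(Rational(3, 227), Rational(-1899, 983)) = Rational(-428124, 223141)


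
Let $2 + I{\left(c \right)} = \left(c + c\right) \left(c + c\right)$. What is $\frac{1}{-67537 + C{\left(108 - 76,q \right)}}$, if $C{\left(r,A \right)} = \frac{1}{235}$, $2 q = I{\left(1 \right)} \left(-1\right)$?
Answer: $- \frac{235}{15871194} \approx -1.4807 \cdot 10^{-5}$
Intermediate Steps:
$I{\left(c \right)} = -2 + 4 c^{2}$ ($I{\left(c \right)} = -2 + \left(c + c\right) \left(c + c\right) = -2 + 2 c 2 c = -2 + 4 c^{2}$)
$q = -1$ ($q = \frac{\left(-2 + 4 \cdot 1^{2}\right) \left(-1\right)}{2} = \frac{\left(-2 + 4 \cdot 1\right) \left(-1\right)}{2} = \frac{\left(-2 + 4\right) \left(-1\right)}{2} = \frac{2 \left(-1\right)}{2} = \frac{1}{2} \left(-2\right) = -1$)
$C{\left(r,A \right)} = \frac{1}{235}$
$\frac{1}{-67537 + C{\left(108 - 76,q \right)}} = \frac{1}{-67537 + \frac{1}{235}} = \frac{1}{- \frac{15871194}{235}} = - \frac{235}{15871194}$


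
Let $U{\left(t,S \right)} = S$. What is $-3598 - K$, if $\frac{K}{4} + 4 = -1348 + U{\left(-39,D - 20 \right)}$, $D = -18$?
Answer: $1962$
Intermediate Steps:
$K = -5560$ ($K = -16 + 4 \left(-1348 - 38\right) = -16 + 4 \left(-1386\right) = -16 - 5544 = -5560$)
$-3598 - K = -3598 - -5560 = -3598 + 5560 = 1962$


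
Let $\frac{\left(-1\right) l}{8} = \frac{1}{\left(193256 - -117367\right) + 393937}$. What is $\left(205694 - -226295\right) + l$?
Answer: $\frac{38045271229}{88070} \approx 4.3199 \cdot 10^{5}$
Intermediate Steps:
$l = - \frac{1}{88070}$ ($l = - \frac{8}{\left(193256 - -117367\right) + 393937} = - \frac{8}{\left(193256 + 117367\right) + 393937} = - \frac{8}{310623 + 393937} = - \frac{8}{704560} = \left(-8\right) \frac{1}{704560} = - \frac{1}{88070} \approx -1.1355 \cdot 10^{-5}$)
$\left(205694 - -226295\right) + l = \left(205694 - -226295\right) - \frac{1}{88070} = \left(205694 + 226295\right) - \frac{1}{88070} = 431989 - \frac{1}{88070} = \frac{38045271229}{88070}$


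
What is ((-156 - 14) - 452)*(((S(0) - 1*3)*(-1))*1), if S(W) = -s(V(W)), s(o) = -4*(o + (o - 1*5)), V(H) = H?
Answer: -14306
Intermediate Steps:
s(o) = 20 - 8*o (s(o) = -4*(o + (o - 5)) = -4*(o + (-5 + o)) = -4*(-5 + 2*o) = 20 - 8*o)
S(W) = -20 + 8*W (S(W) = -(20 - 8*W) = -20 + 8*W)
((-156 - 14) - 452)*(((S(0) - 1*3)*(-1))*1) = ((-156 - 14) - 452)*((((-20 + 8*0) - 1*3)*(-1))*1) = (-170 - 452)*((((-20 + 0) - 3)*(-1))*1) = -622*(-20 - 3)*(-1) = -622*(-23*(-1)) = -14306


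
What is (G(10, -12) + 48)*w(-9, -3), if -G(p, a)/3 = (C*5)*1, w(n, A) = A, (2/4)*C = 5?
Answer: 306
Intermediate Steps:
C = 10 (C = 2*5 = 10)
G(p, a) = -150 (G(p, a) = -3*10*5 = -150)
(G(10, -12) + 48)*w(-9, -3) = (-150 + 48)*(-3) = -102*(-3) = 306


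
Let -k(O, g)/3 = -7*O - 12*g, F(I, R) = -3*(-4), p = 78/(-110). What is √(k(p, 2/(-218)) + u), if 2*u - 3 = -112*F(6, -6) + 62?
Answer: 17*I*√325684370/11990 ≈ 25.588*I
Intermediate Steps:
p = -39/55 (p = 78*(-1/110) = -39/55 ≈ -0.70909)
F(I, R) = 12
k(O, g) = 21*O + 36*g (k(O, g) = -3*(-7*O - 12*g) = -3*(-12*g - 7*O) = 21*O + 36*g)
u = -1279/2 (u = 3/2 + (-112*12 + 62)/2 = 3/2 + (-1344 + 62)/2 = 3/2 + (½)*(-1282) = 3/2 - 641 = -1279/2 ≈ -639.50)
√(k(p, 2/(-218)) + u) = √((21*(-39/55) + 36*(2/(-218))) - 1279/2) = √((-819/55 + 36*(2*(-1/218))) - 1279/2) = √((-819/55 + 36*(-1/109)) - 1279/2) = √((-819/55 - 36/109) - 1279/2) = √(-91251/5995 - 1279/2) = √(-7850107/11990) = 17*I*√325684370/11990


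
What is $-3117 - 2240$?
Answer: $-5357$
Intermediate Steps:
$-3117 - 2240 = -5357$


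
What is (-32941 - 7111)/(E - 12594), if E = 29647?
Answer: -40052/17053 ≈ -2.3487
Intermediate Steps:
(-32941 - 7111)/(E - 12594) = (-32941 - 7111)/(29647 - 12594) = -40052/17053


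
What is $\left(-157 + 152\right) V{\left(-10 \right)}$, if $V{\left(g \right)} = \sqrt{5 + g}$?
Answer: $- 5 i \sqrt{5} \approx - 11.18 i$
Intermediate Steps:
$\left(-157 + 152\right) V{\left(-10 \right)} = \left(-157 + 152\right) \sqrt{5 - 10} = - 5 \sqrt{-5} = - 5 i \sqrt{5}$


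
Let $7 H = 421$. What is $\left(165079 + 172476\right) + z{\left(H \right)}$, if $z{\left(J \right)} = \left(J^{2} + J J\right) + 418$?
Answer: $\frac{16915159}{49} \approx 3.4521 \cdot 10^{5}$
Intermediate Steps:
$H = \frac{421}{7}$ ($H = \frac{1}{7} \cdot 421 = \frac{421}{7} \approx 60.143$)
$z{\left(J \right)} = 418 + 2 J^{2}$ ($z{\left(J \right)} = \left(J^{2} + J^{2}\right) + 418 = 2 J^{2} + 418 = 418 + 2 J^{2}$)
$\left(165079 + 172476\right) + z{\left(H \right)} = \left(165079 + 172476\right) + \left(418 + 2 \left(\frac{421}{7}\right)^{2}\right) = 337555 + \left(418 + 2 \cdot \frac{177241}{49}\right) = 337555 + \left(418 + \frac{354482}{49}\right) = 337555 + \frac{374964}{49} = \frac{16915159}{49}$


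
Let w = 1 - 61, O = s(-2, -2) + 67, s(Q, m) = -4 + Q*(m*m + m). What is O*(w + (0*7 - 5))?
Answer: -3835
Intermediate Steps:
s(Q, m) = -4 + Q*(m + m²) (s(Q, m) = -4 + Q*(m² + m) = -4 + Q*(m + m²))
O = 59 (O = (-4 - 2*(-2) - 2*(-2)²) + 67 = (-4 + 4 - 2*4) + 67 = (-4 + 4 - 8) + 67 = -8 + 67 = 59)
w = -60
O*(w + (0*7 - 5)) = 59*(-60 + (0*7 - 5)) = 59*(-60 + (0 - 5)) = 59*(-60 - 5) = 59*(-65) = -3835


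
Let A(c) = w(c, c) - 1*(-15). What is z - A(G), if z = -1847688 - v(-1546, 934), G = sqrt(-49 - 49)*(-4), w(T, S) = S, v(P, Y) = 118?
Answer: -1847821 + 28*I*sqrt(2) ≈ -1.8478e+6 + 39.598*I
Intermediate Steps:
G = -28*I*sqrt(2) (G = sqrt(-98)*(-4) = (7*I*sqrt(2))*(-4) = -28*I*sqrt(2) ≈ -39.598*I)
A(c) = 15 + c (A(c) = c - 1*(-15) = c + 15 = 15 + c)
z = -1847806 (z = -1847688 - 1*118 = -1847688 - 118 = -1847806)
z - A(G) = -1847806 - (15 - 28*I*sqrt(2)) = -1847806 + (-15 + 28*I*sqrt(2)) = -1847821 + 28*I*sqrt(2)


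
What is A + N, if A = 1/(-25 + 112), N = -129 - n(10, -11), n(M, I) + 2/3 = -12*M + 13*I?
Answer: 11717/87 ≈ 134.68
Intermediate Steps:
n(M, I) = -⅔ - 12*M + 13*I (n(M, I) = -⅔ + (-12*M + 13*I) = -⅔ - 12*M + 13*I)
N = 404/3 (N = -129 - (-⅔ - 12*10 + 13*(-11)) = -129 - (-⅔ - 120 - 143) = -129 - 1*(-791/3) = -129 + 791/3 = 404/3 ≈ 134.67)
A = 1/87 ≈ 0.011494
A + N = 1/87 + 404/3 = 11717/87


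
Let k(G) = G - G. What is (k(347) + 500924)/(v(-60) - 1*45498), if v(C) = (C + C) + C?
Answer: -250462/22839 ≈ -10.966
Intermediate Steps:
k(G) = 0
v(C) = 3*C (v(C) = 2*C + C = 3*C)
(k(347) + 500924)/(v(-60) - 1*45498) = (0 + 500924)/(3*(-60) - 1*45498) = 500924/(-180 - 45498) = 500924/(-45678) = 500924*(-1/45678) = -250462/22839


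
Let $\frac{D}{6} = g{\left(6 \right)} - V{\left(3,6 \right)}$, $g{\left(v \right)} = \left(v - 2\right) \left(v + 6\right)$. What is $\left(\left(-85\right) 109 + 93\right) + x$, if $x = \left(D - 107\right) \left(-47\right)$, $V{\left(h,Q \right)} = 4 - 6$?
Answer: $-18243$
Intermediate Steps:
$g{\left(v \right)} = \left(-2 + v\right) \left(6 + v\right)$
$V{\left(h,Q \right)} = -2$ ($V{\left(h,Q \right)} = 4 - 6 = -2$)
$D = 300$ ($D = 6 \left(\left(-12 + 6^{2} + 4 \cdot 6\right) - -2\right) = 6 \left(\left(-12 + 36 + 24\right) + 2\right) = 6 \left(48 + 2\right) = 6 \cdot 50 = 300$)
$x = -9071$ ($x = \left(300 - 107\right) \left(-47\right) = 193 \left(-47\right) = -9071$)
$\left(\left(-85\right) 109 + 93\right) + x = \left(\left(-85\right) 109 + 93\right) - 9071 = \left(-9265 + 93\right) - 9071 = -9172 - 9071 = -18243$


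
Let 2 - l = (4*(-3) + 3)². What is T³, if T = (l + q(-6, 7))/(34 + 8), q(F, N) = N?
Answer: -1728/343 ≈ -5.0379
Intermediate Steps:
l = -79 (l = 2 - (4*(-3) + 3)² = 2 - (-12 + 3)² = 2 - 1*(-9)² = 2 - 1*81 = 2 - 81 = -79)
T = -12/7 (T = (-79 + 7)/(34 + 8) = -72/42 = -72*1/42 = -12/7 ≈ -1.7143)
T³ = (-12/7)³ = -1728/343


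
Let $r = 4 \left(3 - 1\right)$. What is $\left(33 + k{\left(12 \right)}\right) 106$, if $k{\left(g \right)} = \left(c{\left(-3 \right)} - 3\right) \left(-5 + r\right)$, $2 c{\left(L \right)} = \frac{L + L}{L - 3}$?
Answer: $2703$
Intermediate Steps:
$r = 8$ ($r = 4 \cdot 2 = 8$)
$c{\left(L \right)} = \frac{L}{-3 + L}$ ($c{\left(L \right)} = \frac{\left(L + L\right) \frac{1}{L - 3}}{2} = \frac{2 L \frac{1}{-3 + L}}{2} = \frac{L}{-3 + L}$)
$k{\left(g \right)} = - \frac{15}{2}$ ($k{\left(g \right)} = \left(- \frac{3}{-3 - 3} - 3\right) \left(-5 + 8\right) = \left(- \frac{3}{-6} - 3\right) 3 = \left(\left(-3\right) \left(- \frac{1}{6}\right) - 3\right) 3 = \left(\frac{1}{2} - 3\right) 3 = \left(- \frac{5}{2}\right) 3 = - \frac{15}{2}$)
$\left(33 + k{\left(12 \right)}\right) 106 = \left(33 - \frac{15}{2}\right) 106 = \frac{51}{2} \cdot 106 = 2703$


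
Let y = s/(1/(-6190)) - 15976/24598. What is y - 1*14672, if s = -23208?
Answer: 1766663379564/12299 ≈ 1.4364e+8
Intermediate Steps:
y = 1766843830492/12299 (y = -23208/(1/(-6190)) - 15976/24598 = -23208/(-1/6190) - 15976*1/24598 = -23208*(-6190) - 7988/12299 = 143657520 - 7988/12299 = 1766843830492/12299 ≈ 1.4366e+8)
y - 1*14672 = 1766843830492/12299 - 1*14672 = 1766843830492/12299 - 14672 = 1766663379564/12299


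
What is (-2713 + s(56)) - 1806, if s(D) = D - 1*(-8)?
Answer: -4455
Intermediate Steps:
s(D) = 8 + D (s(D) = D + 8 = 8 + D)
(-2713 + s(56)) - 1806 = (-2713 + (8 + 56)) - 1806 = (-2713 + 64) - 1806 = -2649 - 1806 = -4455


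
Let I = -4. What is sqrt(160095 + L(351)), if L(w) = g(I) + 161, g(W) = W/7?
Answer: 2*sqrt(1963129)/7 ≈ 400.32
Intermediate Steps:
g(W) = W/7 (g(W) = W*(1/7) = W/7)
L(w) = 1123/7 (L(w) = (1/7)*(-4) + 161 = -4/7 + 161 = 1123/7)
sqrt(160095 + L(351)) = sqrt(160095 + 1123/7) = sqrt(1121788/7) = 2*sqrt(1963129)/7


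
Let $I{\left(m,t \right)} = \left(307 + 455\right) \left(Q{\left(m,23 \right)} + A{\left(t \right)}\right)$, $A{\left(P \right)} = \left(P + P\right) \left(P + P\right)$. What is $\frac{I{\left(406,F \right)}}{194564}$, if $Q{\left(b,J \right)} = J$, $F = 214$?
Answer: $\frac{549621}{766} \approx 717.52$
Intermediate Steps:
$A{\left(P \right)} = 4 P^{2}$ ($A{\left(P \right)} = 2 P 2 P = 4 P^{2}$)
$I{\left(m,t \right)} = 17526 + 3048 t^{2}$ ($I{\left(m,t \right)} = \left(307 + 455\right) \left(23 + 4 t^{2}\right) = 762 \left(23 + 4 t^{2}\right) = 17526 + 3048 t^{2}$)
$\frac{I{\left(406,F \right)}}{194564} = \frac{17526 + 3048 \cdot 214^{2}}{194564} = \left(17526 + 3048 \cdot 45796\right) \frac{1}{194564} = \left(17526 + 139586208\right) \frac{1}{194564} = 139603734 \cdot \frac{1}{194564} = \frac{549621}{766}$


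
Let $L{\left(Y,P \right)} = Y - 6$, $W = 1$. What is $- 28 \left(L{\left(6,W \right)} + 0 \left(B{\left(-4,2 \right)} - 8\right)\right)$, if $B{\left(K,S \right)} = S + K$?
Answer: $0$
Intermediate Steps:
$L{\left(Y,P \right)} = -6 + Y$ ($L{\left(Y,P \right)} = Y - 6 = -6 + Y$)
$B{\left(K,S \right)} = K + S$
$- 28 \left(L{\left(6,W \right)} + 0 \left(B{\left(-4,2 \right)} - 8\right)\right) = - 28 \left(\left(-6 + 6\right) + 0 \left(\left(-4 + 2\right) - 8\right)\right) = - 28 \left(0 + 0 \left(-2 - 8\right)\right) = - 28 \left(0 + 0 \left(-10\right)\right) = - 28 \left(0 + 0\right) = \left(-28\right) 0 = 0$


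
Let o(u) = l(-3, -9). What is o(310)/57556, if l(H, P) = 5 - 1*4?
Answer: 1/57556 ≈ 1.7374e-5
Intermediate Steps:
l(H, P) = 1 (l(H, P) = 5 - 4 = 1)
o(u) = 1
o(310)/57556 = 1/57556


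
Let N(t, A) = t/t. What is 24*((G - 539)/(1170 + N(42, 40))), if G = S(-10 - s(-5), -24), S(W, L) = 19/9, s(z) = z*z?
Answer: -38656/3513 ≈ -11.004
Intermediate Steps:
s(z) = z²
S(W, L) = 19/9 (S(W, L) = 19*(⅑) = 19/9)
N(t, A) = 1
G = 19/9 ≈ 2.1111
24*((G - 539)/(1170 + N(42, 40))) = 24*((19/9 - 539)/(1170 + 1)) = 24*(-4832/9/1171) = 24*(-4832/9*1/1171) = 24*(-4832/10539) = -38656/3513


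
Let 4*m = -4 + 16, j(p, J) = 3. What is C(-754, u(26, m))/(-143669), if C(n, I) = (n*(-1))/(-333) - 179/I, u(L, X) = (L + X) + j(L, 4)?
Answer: 83735/1530936864 ≈ 5.4695e-5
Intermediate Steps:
m = 3 (m = (-4 + 16)/4 = (1/4)*12 = 3)
u(L, X) = 3 + L + X (u(L, X) = (L + X) + 3 = 3 + L + X)
C(n, I) = -179/I + n/333 (C(n, I) = -n*(-1/333) - 179/I = n/333 - 179/I = -179/I + n/333)
C(-754, u(26, m))/(-143669) = (-179/(3 + 26 + 3) + (1/333)*(-754))/(-143669) = (-179/32 - 754/333)*(-1/143669) = -83735/10656*(-1/143669) = 83735/1530936864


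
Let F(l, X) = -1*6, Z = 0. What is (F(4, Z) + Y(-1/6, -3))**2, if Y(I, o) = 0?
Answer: 36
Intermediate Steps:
F(l, X) = -6
(F(4, Z) + Y(-1/6, -3))**2 = (-6 + 0)**2 = (-6)**2 = 36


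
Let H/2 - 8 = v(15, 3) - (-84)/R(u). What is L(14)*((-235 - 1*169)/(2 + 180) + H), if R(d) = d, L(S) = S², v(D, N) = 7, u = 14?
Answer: 101360/13 ≈ 7796.9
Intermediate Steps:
H = 42 (H = 16 + 2*(7 - (-84)/14) = 16 + 2*(7 - 1*(-6)) = 16 + 2*(7 + 6) = 16 + 2*13 = 16 + 26 = 42)
L(14)*((-235 - 1*169)/(2 + 180) + H) = 14²*((-235 - 1*169)/(2 + 180) + 42) = 196*((-235 - 169)/182 + 42) = 196*(-404*1/182 + 42) = 196*(-202/91 + 42) = 196*(3620/91) = 101360/13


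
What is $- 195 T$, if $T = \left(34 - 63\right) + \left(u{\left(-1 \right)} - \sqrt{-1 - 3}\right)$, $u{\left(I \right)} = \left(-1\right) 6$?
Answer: $6825 + 390 i \approx 6825.0 + 390.0 i$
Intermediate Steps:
$u{\left(I \right)} = -6$
$T = -35 - 2 i$ ($T = \left(34 - 63\right) - \left(6 + \sqrt{-1 - 3}\right) = -29 - \left(6 + \sqrt{-4}\right) = -29 - \left(6 + 2 i\right) = -35 - 2 i \approx -35.0 - 2.0 i$)
$- 195 T = - 195 \left(-35 - 2 i\right) = 6825 + 390 i$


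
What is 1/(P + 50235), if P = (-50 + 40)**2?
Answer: 1/50335 ≈ 1.9867e-5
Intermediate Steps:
P = 100 (P = (-10)**2 = 100)
1/(P + 50235) = 1/(100 + 50235) = 1/50335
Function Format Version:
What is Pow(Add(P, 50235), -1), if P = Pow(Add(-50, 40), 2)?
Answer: Rational(1, 50335) ≈ 1.9867e-5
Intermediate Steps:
P = 100 (P = Pow(-10, 2) = 100)
Pow(Add(P, 50235), -1) = Pow(Add(100, 50235), -1) = Pow(50335, -1) = Rational(1, 50335)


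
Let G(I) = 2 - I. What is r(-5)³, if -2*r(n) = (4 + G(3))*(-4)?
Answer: 216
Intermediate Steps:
r(n) = 6 (r(n) = -(4 + (2 - 1*3))*(-4)/2 = -(4 + (2 - 3))*(-4)/2 = -(4 - 1)*(-4)/2 = -3*(-4)/2 = -½*(-12) = 6)
r(-5)³ = 6³ = 216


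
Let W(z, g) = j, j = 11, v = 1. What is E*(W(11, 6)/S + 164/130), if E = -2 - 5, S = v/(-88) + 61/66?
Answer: -1459654/15665 ≈ -93.179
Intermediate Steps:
W(z, g) = 11
S = 241/264 (S = 1/(-88) + 61/66 = 1*(-1/88) + 61*(1/66) = -1/88 + 61/66 = 241/264 ≈ 0.91288)
E = -7
E*(W(11, 6)/S + 164/130) = -7*(11/(241/264) + 164/130) = -7*(11*(264/241) + 164*(1/130)) = -7*(2904/241 + 82/65) = -7*208522/15665 = -1459654/15665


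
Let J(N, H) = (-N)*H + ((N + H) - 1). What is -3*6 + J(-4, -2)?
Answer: -33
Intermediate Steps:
J(N, H) = -1 + H + N - H*N (J(N, H) = -H*N + ((H + N) - 1) = -H*N + (-1 + H + N) = -1 + H + N - H*N)
-3*6 + J(-4, -2) = -3*6 + (-1 - 2 - 4 - 1*(-2)*(-4)) = -18 + (-1 - 2 - 4 - 8) = -18 - 15 = -33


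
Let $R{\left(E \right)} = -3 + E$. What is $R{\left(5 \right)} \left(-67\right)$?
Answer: $-134$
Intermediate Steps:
$R{\left(5 \right)} \left(-67\right) = \left(-3 + 5\right) \left(-67\right) = 2 \left(-67\right) = -134$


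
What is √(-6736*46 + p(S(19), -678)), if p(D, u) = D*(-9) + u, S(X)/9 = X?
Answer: I*√312073 ≈ 558.63*I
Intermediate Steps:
S(X) = 9*X
p(D, u) = u - 9*D (p(D, u) = -9*D + u = u - 9*D)
√(-6736*46 + p(S(19), -678)) = √(-6736*46 + (-678 - 81*19)) = √(-309856 + (-678 - 9*171)) = √(-309856 + (-678 - 1539)) = √(-309856 - 2217) = √(-312073) = I*√312073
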